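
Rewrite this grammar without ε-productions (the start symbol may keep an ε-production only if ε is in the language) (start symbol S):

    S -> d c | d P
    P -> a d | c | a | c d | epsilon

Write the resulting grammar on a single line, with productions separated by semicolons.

S -> d c | d P | d; P -> a d | c | a | c d

The nullable symbols are {P}.
ε ∉ L(G), so no ε-production is kept.
Add the nullable-subset variants: S → d P gives d P | d.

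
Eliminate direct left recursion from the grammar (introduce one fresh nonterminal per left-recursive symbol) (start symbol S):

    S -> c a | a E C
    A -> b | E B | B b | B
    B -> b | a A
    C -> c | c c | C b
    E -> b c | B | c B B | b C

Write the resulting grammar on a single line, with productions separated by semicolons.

C is directly left-recursive.
For C: α = {b}, β = {c, c c}. Rewrite as C → β C' and C' → α C' | ε.

S -> c a | a E C; A -> b | E B | B b | B; B -> b | a A; C -> c C' | c c C'; E -> b c | B | c B B | b C; C' -> b C' | ε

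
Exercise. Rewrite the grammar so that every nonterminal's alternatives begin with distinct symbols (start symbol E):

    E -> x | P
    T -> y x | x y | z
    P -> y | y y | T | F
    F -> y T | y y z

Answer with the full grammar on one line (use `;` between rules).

E -> x | P; T -> y x | x y | z; P -> T | F | y P'; F -> y F'; P' -> ε | y; F' -> T | y z

P has alternatives sharing prefix 'y': factor to P → y P' with P' → ε | y.
F has alternatives sharing prefix 'y': factor to F → y F' with F' → T | y z.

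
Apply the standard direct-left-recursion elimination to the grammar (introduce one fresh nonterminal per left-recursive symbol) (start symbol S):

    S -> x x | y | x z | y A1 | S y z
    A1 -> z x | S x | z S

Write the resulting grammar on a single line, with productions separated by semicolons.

S -> x x S' | y S' | x z S' | y A1 S'; A1 -> z x | S x | z S; S' -> y z S' | epsilon

Directly left-recursive nonterminal: S.
For S: α = {y z}, β = {x x, y, x z, y A1}. Rewrite as S → β S' and S' → α S' | ε.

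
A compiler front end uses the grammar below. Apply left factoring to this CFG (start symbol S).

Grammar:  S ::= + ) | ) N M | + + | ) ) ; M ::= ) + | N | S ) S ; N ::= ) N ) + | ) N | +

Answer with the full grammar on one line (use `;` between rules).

S ::= + S' | ) S''; M ::= ) + | N | S ) S; N ::= + | ) N N'; S' ::= ) | +; S'' ::= N M | ); N' ::= ) + | ε

S has alternatives sharing prefix '+': factor to S → + S' with S' → ) | +.
S has alternatives sharing prefix ')': factor to S → ) S'' with S'' → N M | ).
N has alternatives sharing prefix ') N': factor to N → ) N N' with N' → ) + | ε.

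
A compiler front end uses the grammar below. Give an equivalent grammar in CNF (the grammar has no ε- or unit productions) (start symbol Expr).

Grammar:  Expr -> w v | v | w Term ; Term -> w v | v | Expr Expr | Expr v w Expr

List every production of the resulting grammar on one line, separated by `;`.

Expr -> X1 X2 | v | X1 Term; Term -> X1 X2 | v | Expr Expr | Expr Y1; X1 -> w; X2 -> v; Y1 -> X2 Y2; Y2 -> X1 Expr

Introduce a nonterminal for each terminal appearing in a rule of length ≥ 2: X1 → w, X2 → v.
Binarize each right-hand side of length ≥ 3 by chaining fresh nonterminals (Y1, Y2, …): affected rules were Term → Expr X2 X1 Expr.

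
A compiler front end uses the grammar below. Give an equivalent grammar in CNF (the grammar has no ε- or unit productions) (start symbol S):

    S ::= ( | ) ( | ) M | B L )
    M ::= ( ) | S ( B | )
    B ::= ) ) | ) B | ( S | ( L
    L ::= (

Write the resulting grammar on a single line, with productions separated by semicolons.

S ::= ( | X1 X2 | X1 M | B Y1; M ::= X2 X1 | S Y2 | ); B ::= X1 X1 | X1 B | X2 S | X2 L; L ::= (; X1 ::= ); X2 ::= (; Y1 ::= L X1; Y2 ::= X2 B

Introduce a nonterminal for each terminal appearing in a rule of length ≥ 2: X1 → ), X2 → (.
Binarize each right-hand side of length ≥ 3 by chaining fresh nonterminals (Y1, Y2, …): affected rules were S → B L X1; M → S X2 B.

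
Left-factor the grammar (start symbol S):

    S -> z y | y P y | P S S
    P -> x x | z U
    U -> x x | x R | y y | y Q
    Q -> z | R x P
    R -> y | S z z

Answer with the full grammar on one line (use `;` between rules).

U has alternatives sharing prefix 'x': factor to U → x U' with U' → x | R.
U has alternatives sharing prefix 'y': factor to U → y U'' with U'' → y | Q.

S -> z y | y P y | P S S; P -> x x | z U; U -> x U' | y U''; Q -> z | R x P; R -> y | S z z; U' -> x | R; U'' -> y | Q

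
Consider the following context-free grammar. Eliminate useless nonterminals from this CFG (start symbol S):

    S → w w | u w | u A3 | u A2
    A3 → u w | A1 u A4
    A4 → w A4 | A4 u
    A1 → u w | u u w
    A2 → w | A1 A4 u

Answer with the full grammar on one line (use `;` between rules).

Generating nonterminals: {A1, A2, A3, S}.
Reachable from S after that: {A2, A3, S}.
Removed useless symbols: {A1, A4} and every production mentioning them.

S → w w | u w | u A3 | u A2; A3 → u w; A2 → w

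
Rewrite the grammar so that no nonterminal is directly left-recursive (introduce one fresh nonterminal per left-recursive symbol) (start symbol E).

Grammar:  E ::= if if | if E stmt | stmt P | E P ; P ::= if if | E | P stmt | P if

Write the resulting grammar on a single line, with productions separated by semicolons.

E, P are directly left-recursive.
For E: α = {P}, β = {if if, if E stmt, stmt P}. Rewrite as E → β E' and E' → α E' | ε.
For P: α = {stmt, if}, β = {if if, E}. Rewrite as P → β P' and P' → α P' | ε.

E ::= if if E' | if E stmt E' | stmt P E'; P ::= if if P' | E P'; E' ::= P E' | ε; P' ::= stmt P' | if P' | ε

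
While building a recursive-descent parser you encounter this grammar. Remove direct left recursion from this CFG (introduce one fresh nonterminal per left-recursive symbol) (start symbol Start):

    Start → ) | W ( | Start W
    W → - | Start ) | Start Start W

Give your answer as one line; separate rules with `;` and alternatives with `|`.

Start → ) Start1 | W ( Start1; W → - | Start ) | Start Start W; Start1 → W Start1 | ε

Directly left-recursive nonterminal: Start.
For Start: α = {W}, β = {), W (}. Rewrite as Start → β Start1 and Start1 → α Start1 | ε.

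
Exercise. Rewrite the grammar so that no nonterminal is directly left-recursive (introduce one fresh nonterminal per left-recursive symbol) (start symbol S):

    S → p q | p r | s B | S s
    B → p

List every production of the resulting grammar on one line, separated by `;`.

S → p q S' | p r S' | s B S'; B → p; S' → s S' | eps

S is directly left-recursive.
For S: α = {s}, β = {p q, p r, s B}. Rewrite as S → β S' and S' → α S' | ε.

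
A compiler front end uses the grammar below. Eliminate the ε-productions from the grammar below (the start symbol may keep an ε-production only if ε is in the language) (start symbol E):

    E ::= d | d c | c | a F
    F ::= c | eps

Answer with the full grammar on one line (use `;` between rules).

Nullable set = {F}.
ε ∉ L(G), so no ε-production is kept.
Add the nullable-subset variants: E → a F gives a F | a.

E ::= d | d c | c | a F | a; F ::= c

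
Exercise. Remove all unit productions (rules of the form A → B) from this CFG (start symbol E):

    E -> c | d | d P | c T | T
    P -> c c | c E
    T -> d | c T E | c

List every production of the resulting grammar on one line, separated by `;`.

Unit pairs: E ⇒* {T}.
Replace each nonterminal's rules with the union of the non-unit rules of every nonterminal it unit-derives.

E -> c | d | d P | c T | c T E; P -> c c | c E; T -> d | c T E | c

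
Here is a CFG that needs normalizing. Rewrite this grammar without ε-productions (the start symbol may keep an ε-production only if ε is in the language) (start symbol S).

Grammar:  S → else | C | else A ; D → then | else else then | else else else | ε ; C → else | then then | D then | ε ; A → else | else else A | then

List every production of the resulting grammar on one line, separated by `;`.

S → else | C | else A | ε; D → then | else else then | else else else; C → else | then then | D then | then; A → else | else else A | then

The nullable symbols are {C, D, S}.
ε ∈ L(G) since S is nullable, so keep S → ε.
Expand every rule over subsets of its nullable positions: C → D then gives D then | then.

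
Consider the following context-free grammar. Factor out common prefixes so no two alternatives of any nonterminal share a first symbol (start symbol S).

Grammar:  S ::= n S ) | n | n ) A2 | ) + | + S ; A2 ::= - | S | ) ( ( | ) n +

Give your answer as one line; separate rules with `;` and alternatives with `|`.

S ::= ) + | + S | n S'; A2 ::= - | S | ) A2'; S' ::= S ) | epsilon | ) A2; A2' ::= ( ( | n +

S has alternatives sharing prefix 'n': factor to S → n S' with S' → S ) | ε | ) A2.
A2 has alternatives sharing prefix ')': factor to A2 → ) A2' with A2' → ( ( | n +.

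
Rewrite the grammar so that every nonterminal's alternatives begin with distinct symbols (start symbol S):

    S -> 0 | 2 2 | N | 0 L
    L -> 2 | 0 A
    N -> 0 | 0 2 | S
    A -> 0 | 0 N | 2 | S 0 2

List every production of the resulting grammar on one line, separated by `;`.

S -> 2 2 | N | 0 S'; L -> 2 | 0 A; N -> S | 0 N'; A -> 2 | S 0 2 | 0 A'; S' -> ε | L; N' -> ε | 2; A' -> ε | N

S has alternatives sharing prefix '0': factor to S → 0 S' with S' → ε | L.
N has alternatives sharing prefix '0': factor to N → 0 N' with N' → ε | 2.
A has alternatives sharing prefix '0': factor to A → 0 A' with A' → ε | N.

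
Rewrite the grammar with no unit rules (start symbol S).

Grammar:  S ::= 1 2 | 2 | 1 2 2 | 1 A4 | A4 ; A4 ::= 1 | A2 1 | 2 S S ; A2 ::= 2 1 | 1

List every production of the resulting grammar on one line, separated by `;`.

S ::= 1 | A2 1 | 2 S S | 1 2 | 2 | 1 2 2 | 1 A4; A4 ::= 1 | A2 1 | 2 S S; A2 ::= 2 1 | 1

Unit pairs: S ⇒* {A4}.
Replace each nonterminal's rules with the union of the non-unit rules of every nonterminal it unit-derives.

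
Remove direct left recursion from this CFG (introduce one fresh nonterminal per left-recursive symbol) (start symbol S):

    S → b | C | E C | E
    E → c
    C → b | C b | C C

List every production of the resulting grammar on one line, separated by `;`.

S → b | C | E C | E; E → c; C → b C'; C' → b C' | C C' | ε

Directly left-recursive nonterminal: C.
For C: α = {b, C}, β = {b}. Rewrite as C → β C' and C' → α C' | ε.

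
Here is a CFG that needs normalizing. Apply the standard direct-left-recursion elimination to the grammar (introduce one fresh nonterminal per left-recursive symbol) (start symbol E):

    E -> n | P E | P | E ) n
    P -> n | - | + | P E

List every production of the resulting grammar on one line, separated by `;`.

E -> n E' | P E E' | P E'; P -> n P' | - P' | + P'; E' -> ) n E' | eps; P' -> E P' | eps

Directly left-recursive nonterminals: E, P.
For E: α = {) n}, β = {n, P E, P}. Rewrite as E → β E' and E' → α E' | ε.
For P: α = {E}, β = {n, -, +}. Rewrite as P → β P' and P' → α P' | ε.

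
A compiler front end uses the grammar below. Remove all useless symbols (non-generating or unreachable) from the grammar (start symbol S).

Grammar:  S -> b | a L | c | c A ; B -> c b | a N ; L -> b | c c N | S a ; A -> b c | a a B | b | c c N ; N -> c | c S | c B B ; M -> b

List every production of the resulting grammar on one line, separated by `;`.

Generating nonterminals: {A, B, L, M, N, S}.
Reachable from S after that: {A, B, L, N, S}.
Removed useless symbols: {M} and every production mentioning them.

S -> b | a L | c | c A; B -> c b | a N; L -> b | c c N | S a; A -> b c | a a B | b | c c N; N -> c | c S | c B B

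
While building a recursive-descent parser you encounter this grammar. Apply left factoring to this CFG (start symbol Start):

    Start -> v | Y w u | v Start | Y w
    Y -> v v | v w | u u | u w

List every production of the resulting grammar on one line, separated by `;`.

Start has alternatives sharing prefix 'Y w': factor to Start → Y w Start1 with Start1 → u | ε.
Start has alternatives sharing prefix 'v': factor to Start → v Start2 with Start2 → ε | Start.
Y has alternatives sharing prefix 'v': factor to Y → v Y1 with Y1 → v | w.
Y has alternatives sharing prefix 'u': factor to Y → u Y2 with Y2 → u | w.

Start -> Y w Start1 | v Start2; Y -> v Y1 | u Y2; Start1 -> u | ε; Start2 -> ε | Start; Y1 -> v | w; Y2 -> u | w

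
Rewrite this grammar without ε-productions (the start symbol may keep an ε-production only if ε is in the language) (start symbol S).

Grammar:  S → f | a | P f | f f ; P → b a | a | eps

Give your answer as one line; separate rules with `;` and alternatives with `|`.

The nullable symbols are {P}.
ε ∉ L(G), so no ε-production is kept.

S → f | a | P f | f f; P → b a | a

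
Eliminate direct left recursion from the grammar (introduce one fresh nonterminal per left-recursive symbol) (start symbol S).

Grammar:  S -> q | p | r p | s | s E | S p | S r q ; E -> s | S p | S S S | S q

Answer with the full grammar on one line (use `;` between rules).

Directly left-recursive nonterminal: S.
For S: α = {p, r q}, β = {q, p, r p, s, s E}. Rewrite as S → β S' and S' → α S' | ε.

S -> q S' | p S' | r p S' | s S' | s E S'; E -> s | S p | S S S | S q; S' -> p S' | r q S' | eps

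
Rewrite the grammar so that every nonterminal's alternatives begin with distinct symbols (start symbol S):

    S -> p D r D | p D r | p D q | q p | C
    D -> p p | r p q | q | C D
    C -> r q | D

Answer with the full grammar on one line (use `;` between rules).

S has alternatives sharing prefix 'p D': factor to S → p D S' with S' → r D | r | q.
S' has alternatives sharing prefix 'r': factor to S' → r S'' with S'' → D | ε.

S -> q p | C | p D S'; D -> p p | r p q | q | C D; C -> r q | D; S' -> q | r S''; S'' -> D | ε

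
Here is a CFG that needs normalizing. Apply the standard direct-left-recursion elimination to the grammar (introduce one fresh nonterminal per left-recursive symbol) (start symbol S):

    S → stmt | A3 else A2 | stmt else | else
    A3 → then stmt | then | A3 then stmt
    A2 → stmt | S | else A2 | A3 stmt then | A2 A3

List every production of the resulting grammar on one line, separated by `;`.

A3, A2 are directly left-recursive.
For A3: α = {then stmt}, β = {then stmt, then}. Rewrite as A3 → β A3' and A3' → α A3' | ε.
For A2: α = {A3}, β = {stmt, S, else A2, A3 stmt then}. Rewrite as A2 → β A2' and A2' → α A2' | ε.

S → stmt | A3 else A2 | stmt else | else; A3 → then stmt A3' | then A3'; A2 → stmt A2' | S A2' | else A2 A2' | A3 stmt then A2'; A3' → then stmt A3' | epsilon; A2' → A3 A2' | epsilon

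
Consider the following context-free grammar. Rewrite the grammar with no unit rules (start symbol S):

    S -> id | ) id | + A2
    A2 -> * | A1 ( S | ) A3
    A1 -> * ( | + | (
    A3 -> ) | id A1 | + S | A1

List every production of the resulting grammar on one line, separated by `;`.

Unit pairs: A3 ⇒* {A1}.
For each unit pair (A, B), copy every non-unit production of B to A, then drop all unit productions.

S -> id | ) id | + A2; A2 -> * | A1 ( S | ) A3; A1 -> * ( | + | (; A3 -> * ( | + | ( | ) | id A1 | + S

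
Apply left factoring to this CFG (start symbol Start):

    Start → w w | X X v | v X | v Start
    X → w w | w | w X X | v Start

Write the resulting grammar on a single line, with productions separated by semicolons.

Start → w w | X X v | v Start1; X → v Start | w X1; Start1 → X | Start; X1 → w | ε | X X

Start has alternatives sharing prefix 'v': factor to Start → v Start1 with Start1 → X | Start.
X has alternatives sharing prefix 'w': factor to X → w X1 with X1 → w | ε | X X.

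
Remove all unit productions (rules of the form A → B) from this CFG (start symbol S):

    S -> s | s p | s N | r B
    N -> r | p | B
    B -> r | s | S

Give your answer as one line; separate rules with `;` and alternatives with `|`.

Unit pairs: B ⇒* {S}; N ⇒* {B, S}.
For every A with A ⇒* B via unit rules, add B's non-unit alternatives to A; then delete every rule of the form X → Y.

S -> s | s p | s N | r B; N -> r | s | s p | s N | r B | p; B -> r | s | s p | s N | r B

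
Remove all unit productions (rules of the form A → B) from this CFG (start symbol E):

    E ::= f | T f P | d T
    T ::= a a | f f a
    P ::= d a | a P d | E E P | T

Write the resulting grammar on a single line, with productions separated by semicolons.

Unit pairs: P ⇒* {T}.
For every A with A ⇒* B via unit rules, add B's non-unit alternatives to A; then delete every rule of the form X → Y.

E ::= f | T f P | d T; T ::= a a | f f a; P ::= d a | a P d | E E P | a a | f f a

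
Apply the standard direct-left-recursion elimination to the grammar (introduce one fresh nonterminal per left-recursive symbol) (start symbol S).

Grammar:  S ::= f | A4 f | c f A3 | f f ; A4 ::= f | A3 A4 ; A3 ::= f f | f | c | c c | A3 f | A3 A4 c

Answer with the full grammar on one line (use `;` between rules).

S ::= f | A4 f | c f A3 | f f; A4 ::= f | A3 A4; A3 ::= f f A3' | f A3' | c A3' | c c A3'; A3' ::= f A3' | A4 c A3' | ε

Directly left-recursive nonterminal: A3.
For A3: α = {f, A4 c}, β = {f f, f, c, c c}. Rewrite as A3 → β A3' and A3' → α A3' | ε.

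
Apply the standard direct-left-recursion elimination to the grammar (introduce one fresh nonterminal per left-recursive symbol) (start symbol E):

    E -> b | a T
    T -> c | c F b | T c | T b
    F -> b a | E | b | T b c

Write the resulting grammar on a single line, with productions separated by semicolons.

E -> b | a T; T -> c T' | c F b T'; F -> b a | E | b | T b c; T' -> c T' | b T' | ε

T is directly left-recursive.
For T: α = {c, b}, β = {c, c F b}. Rewrite as T → β T' and T' → α T' | ε.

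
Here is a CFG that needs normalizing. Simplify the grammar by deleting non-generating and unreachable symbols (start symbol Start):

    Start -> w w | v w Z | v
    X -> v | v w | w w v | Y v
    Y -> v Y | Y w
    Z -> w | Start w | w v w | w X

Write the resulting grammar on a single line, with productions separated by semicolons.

Start -> w w | v w Z | v; X -> v | v w | w w v; Z -> w | Start w | w v w | w X

Generating nonterminals: {Start, X, Z}.
Reachable from Start after that: {Start, X, Z}.
Removed useless symbols: {Y} and every production mentioning them.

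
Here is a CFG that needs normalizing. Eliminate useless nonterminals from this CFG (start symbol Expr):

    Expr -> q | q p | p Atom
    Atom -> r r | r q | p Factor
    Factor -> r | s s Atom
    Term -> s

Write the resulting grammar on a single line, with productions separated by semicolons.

Expr -> q | q p | p Atom; Atom -> r r | r q | p Factor; Factor -> r | s s Atom

Generating nonterminals: {Atom, Expr, Factor, Term}.
Reachable from Expr after that: {Atom, Expr, Factor}.
Removed useless symbols: {Term} and every production mentioning them.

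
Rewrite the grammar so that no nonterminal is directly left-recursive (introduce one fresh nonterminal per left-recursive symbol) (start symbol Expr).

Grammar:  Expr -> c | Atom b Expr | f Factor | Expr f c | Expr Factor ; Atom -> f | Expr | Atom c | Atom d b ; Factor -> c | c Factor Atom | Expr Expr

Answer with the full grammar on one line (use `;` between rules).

Directly left-recursive nonterminals: Expr, Atom.
For Expr: α = {f c, Factor}, β = {c, Atom b Expr, f Factor}. Rewrite as Expr → β Expr1 and Expr1 → α Expr1 | ε.
For Atom: α = {c, d b}, β = {f, Expr}. Rewrite as Atom → β Atom1 and Atom1 → α Atom1 | ε.

Expr -> c Expr1 | Atom b Expr Expr1 | f Factor Expr1; Atom -> f Atom1 | Expr Atom1; Factor -> c | c Factor Atom | Expr Expr; Expr1 -> f c Expr1 | Factor Expr1 | ε; Atom1 -> c Atom1 | d b Atom1 | ε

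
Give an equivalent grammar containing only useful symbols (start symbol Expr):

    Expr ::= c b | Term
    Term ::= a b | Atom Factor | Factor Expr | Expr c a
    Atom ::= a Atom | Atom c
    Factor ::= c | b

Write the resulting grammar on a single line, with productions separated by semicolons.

Generating nonterminals: {Expr, Factor, Term}.
Reachable from Expr after that: {Expr, Factor, Term}.
Removed useless symbols: {Atom} and every production mentioning them.

Expr ::= c b | Term; Term ::= a b | Factor Expr | Expr c a; Factor ::= c | b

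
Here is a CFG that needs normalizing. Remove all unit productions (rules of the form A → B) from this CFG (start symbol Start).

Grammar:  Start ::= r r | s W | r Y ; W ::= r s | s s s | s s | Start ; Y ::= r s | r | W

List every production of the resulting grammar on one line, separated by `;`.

Start ::= r r | s W | r Y; W ::= r r | s W | r Y | r s | s s s | s s; Y ::= r r | s W | r Y | r s | s s s | s s | r

Unit pairs: W ⇒* {Start}; Y ⇒* {Start, W}.
For each unit pair (A, B), copy every non-unit production of B to A, then drop all unit productions.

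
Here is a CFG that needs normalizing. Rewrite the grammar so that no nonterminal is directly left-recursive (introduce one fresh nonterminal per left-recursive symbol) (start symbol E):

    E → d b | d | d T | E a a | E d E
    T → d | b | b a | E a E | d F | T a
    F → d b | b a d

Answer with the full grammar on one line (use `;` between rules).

Left recursion appears on E, T.
For E: α = {a a, d E}, β = {d b, d, d T}. Rewrite as E → β E' and E' → α E' | ε.
For T: α = {a}, β = {d, b, b a, E a E, d F}. Rewrite as T → β T' and T' → α T' | ε.

E → d b E' | d E' | d T E'; T → d T' | b T' | b a T' | E a E T' | d F T'; F → d b | b a d; E' → a a E' | d E E' | epsilon; T' → a T' | epsilon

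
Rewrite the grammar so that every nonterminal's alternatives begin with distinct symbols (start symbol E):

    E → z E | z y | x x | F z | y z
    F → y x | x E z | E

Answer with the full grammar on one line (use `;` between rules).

E has alternatives sharing prefix 'z': factor to E → z E' with E' → E | y.

E → x x | F z | y z | z E'; F → y x | x E z | E; E' → E | y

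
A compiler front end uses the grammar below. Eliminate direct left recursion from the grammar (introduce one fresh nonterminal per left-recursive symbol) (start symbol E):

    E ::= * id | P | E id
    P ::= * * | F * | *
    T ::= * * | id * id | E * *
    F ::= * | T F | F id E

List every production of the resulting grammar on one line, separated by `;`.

E ::= * id E' | P E'; P ::= * * | F * | *; T ::= * * | id * id | E * *; F ::= * F' | T F F'; E' ::= id E' | ε; F' ::= id E F' | ε

Directly left-recursive nonterminals: E, F.
For E: α = {id}, β = {* id, P}. Rewrite as E → β E' and E' → α E' | ε.
For F: α = {id E}, β = {*, T F}. Rewrite as F → β F' and F' → α F' | ε.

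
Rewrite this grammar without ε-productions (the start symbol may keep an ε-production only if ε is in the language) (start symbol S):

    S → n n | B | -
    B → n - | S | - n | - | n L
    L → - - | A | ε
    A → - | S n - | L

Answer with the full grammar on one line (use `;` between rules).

S → n n | B | -; B → n - | S | - n | - | n L | n; L → - - | A; A → - | S n - | L

The nullable symbols are {A, L}.
ε ∉ L(G), so no ε-production is kept.
For each production, add variants omitting each subset of nullable occurrences: B → n L gives n L | n.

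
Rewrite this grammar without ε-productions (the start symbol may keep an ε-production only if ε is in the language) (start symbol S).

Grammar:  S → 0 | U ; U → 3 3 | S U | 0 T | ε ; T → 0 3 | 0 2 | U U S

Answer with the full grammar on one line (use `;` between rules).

The nullable symbols are {S, T, U}.
ε ∈ L(G) since S is nullable, so keep S → ε.
Add the nullable-subset variants: U → S U gives S U | S. U → 0 T gives 0 T | 0. T → U U S gives U U S | U U | U S | U | S.

S → 0 | U | ε; U → 3 3 | S U | S | 0 T | 0; T → 0 3 | 0 2 | U U S | U U | U S | U | S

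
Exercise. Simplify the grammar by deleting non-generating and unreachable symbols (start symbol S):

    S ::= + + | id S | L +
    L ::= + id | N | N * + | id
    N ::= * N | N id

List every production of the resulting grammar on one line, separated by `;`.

Generating nonterminals: {L, S}.
Reachable from S after that: {L, S}.
Removed useless symbols: {N} and every production mentioning them.

S ::= + + | id S | L +; L ::= + id | id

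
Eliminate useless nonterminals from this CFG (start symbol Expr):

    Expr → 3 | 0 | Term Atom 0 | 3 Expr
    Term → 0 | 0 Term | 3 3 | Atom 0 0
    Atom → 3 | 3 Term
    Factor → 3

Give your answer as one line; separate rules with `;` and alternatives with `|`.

Generating nonterminals: {Atom, Expr, Factor, Term}.
Reachable from Expr after that: {Atom, Expr, Term}.
Removed useless symbols: {Factor} and every production mentioning them.

Expr → 3 | 0 | Term Atom 0 | 3 Expr; Term → 0 | 0 Term | 3 3 | Atom 0 0; Atom → 3 | 3 Term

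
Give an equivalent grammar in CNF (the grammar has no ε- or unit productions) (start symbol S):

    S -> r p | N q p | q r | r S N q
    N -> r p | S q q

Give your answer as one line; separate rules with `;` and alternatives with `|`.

S -> X1 X2 | N Y1 | X3 X1 | X1 Y2; N -> X1 X2 | S Y4; X1 -> r; X2 -> p; X3 -> q; Y1 -> X3 X2; Y2 -> S Y3; Y3 -> N X3; Y4 -> X3 X3

Introduce a nonterminal for each terminal appearing in a rule of length ≥ 2: X1 → r, X2 → p, X3 → q.
Binarize each right-hand side of length ≥ 3 by chaining fresh nonterminals (Y1, Y2, …): affected rules were S → N X3 X2; S → X1 S N X3; N → S X3 X3.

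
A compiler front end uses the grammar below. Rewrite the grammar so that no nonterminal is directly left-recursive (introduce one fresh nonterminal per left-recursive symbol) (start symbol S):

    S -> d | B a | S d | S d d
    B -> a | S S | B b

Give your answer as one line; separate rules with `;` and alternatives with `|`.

Directly left-recursive nonterminals: S, B.
For S: α = {d, d d}, β = {d, B a}. Rewrite as S → β S' and S' → α S' | ε.
For B: α = {b}, β = {a, S S}. Rewrite as B → β B' and B' → α B' | ε.

S -> d S' | B a S'; B -> a B' | S S B'; S' -> d S' | d d S' | ε; B' -> b B' | ε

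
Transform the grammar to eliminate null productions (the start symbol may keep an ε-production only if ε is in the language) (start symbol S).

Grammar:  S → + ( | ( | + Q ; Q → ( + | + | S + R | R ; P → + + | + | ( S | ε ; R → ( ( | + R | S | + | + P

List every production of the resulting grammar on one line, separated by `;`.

S → + ( | ( | + Q; Q → ( + | + | S + R | R; P → + + | + | ( S; R → ( ( | + R | S | + | + P

The nullable symbols are {P}.
ε ∉ L(G), so no ε-production is kept.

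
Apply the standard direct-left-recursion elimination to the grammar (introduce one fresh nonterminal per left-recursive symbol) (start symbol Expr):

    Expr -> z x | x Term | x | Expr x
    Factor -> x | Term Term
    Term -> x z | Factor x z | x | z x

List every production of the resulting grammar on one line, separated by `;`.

Expr -> z x Expr1 | x Term Expr1 | x Expr1; Factor -> x | Term Term; Term -> x z | Factor x z | x | z x; Expr1 -> x Expr1 | ε

Left recursion appears on Expr.
For Expr: α = {x}, β = {z x, x Term, x}. Rewrite as Expr → β Expr1 and Expr1 → α Expr1 | ε.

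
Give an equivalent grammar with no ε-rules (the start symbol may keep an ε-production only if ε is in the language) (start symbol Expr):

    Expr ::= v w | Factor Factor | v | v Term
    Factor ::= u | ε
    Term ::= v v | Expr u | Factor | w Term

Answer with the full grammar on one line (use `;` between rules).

Nullable set = {Expr, Factor, Term}.
ε ∈ L(G) since Expr is nullable, so keep Expr → ε.
For each production, add variants omitting each subset of nullable occurrences: Expr → Factor Factor gives Factor Factor | Factor. Term → Expr u gives Expr u | u. Term → w Term gives w Term | w.

Expr ::= v w | Factor Factor | Factor | v | v Term | ε; Factor ::= u; Term ::= v v | Expr u | u | Factor | w Term | w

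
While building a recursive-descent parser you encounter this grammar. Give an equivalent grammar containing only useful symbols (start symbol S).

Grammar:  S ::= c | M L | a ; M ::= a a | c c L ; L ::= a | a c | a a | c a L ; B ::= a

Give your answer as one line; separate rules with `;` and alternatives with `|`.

S ::= c | M L | a; M ::= a a | c c L; L ::= a | a c | a a | c a L

Generating nonterminals: {B, L, M, S}.
Reachable from S after that: {L, M, S}.
Removed useless symbols: {B} and every production mentioning them.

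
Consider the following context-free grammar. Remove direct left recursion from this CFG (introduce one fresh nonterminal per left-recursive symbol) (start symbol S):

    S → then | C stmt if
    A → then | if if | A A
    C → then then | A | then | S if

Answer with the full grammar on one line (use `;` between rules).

A is directly left-recursive.
For A: α = {A}, β = {then, if if}. Rewrite as A → β A' and A' → α A' | ε.

S → then | C stmt if; A → then A' | if if A'; C → then then | A | then | S if; A' → A A' | epsilon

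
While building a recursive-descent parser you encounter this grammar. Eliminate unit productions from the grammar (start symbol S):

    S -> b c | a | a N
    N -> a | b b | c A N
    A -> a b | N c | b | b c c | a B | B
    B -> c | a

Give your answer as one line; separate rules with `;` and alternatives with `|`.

Unit pairs: A ⇒* {B}.
Replace each nonterminal's rules with the union of the non-unit rules of every nonterminal it unit-derives.

S -> b c | a | a N; N -> a | b b | c A N; A -> c | a | a b | N c | b | b c c | a B; B -> c | a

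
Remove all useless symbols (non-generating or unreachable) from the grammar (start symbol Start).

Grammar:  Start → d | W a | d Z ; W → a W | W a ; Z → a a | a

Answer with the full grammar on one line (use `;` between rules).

Start → d | d Z; Z → a a | a

Generating nonterminals: {Start, Z}.
Reachable from Start after that: {Start, Z}.
Removed useless symbols: {W} and every production mentioning them.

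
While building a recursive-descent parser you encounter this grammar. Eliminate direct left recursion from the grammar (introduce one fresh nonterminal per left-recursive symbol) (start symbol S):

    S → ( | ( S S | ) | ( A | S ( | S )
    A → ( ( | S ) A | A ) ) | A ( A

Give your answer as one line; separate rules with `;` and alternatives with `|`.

Directly left-recursive nonterminals: S, A.
For S: α = {(, )}, β = {(, ( S S, ), ( A}. Rewrite as S → β S' and S' → α S' | ε.
For A: α = {) ), ( A}, β = {( (, S ) A}. Rewrite as A → β A' and A' → α A' | ε.

S → ( S' | ( S S S' | ) S' | ( A S'; A → ( ( A' | S ) A A'; S' → ( S' | ) S' | ε; A' → ) ) A' | ( A A' | ε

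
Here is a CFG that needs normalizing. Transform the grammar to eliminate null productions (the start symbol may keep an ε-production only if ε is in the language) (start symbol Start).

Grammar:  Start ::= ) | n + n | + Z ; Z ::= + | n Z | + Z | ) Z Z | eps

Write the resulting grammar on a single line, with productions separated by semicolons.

Start ::= ) | n + n | + Z | +; Z ::= + | n Z | n | + Z | ) Z Z | ) Z | )

The nullable symbols are {Z}.
ε ∉ L(G), so no ε-production is kept.
For each production, add variants omitting each subset of nullable occurrences: Start → + Z gives + Z | +. Z → n Z gives n Z | n. Z → ) Z Z gives ) Z Z | ) Z | ).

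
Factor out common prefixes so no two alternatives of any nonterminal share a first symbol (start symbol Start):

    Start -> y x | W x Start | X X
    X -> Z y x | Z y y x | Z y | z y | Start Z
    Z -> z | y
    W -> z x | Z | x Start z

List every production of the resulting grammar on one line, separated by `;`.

Start -> y x | W x Start | X X; X -> z y | Start Z | Z y X1; Z -> z | y; W -> z x | Z | x Start z; X1 -> x | y x | ε

X has alternatives sharing prefix 'Z y': factor to X → Z y X1 with X1 → x | y x | ε.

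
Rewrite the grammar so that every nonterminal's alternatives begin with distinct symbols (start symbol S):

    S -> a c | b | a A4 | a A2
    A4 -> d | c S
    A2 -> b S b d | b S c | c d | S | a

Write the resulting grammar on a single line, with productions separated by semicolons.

S has alternatives sharing prefix 'a': factor to S → a S' with S' → c | A4 | A2.
A2 has alternatives sharing prefix 'b S': factor to A2 → b S A2' with A2' → b d | c.

S -> b | a S'; A4 -> d | c S; A2 -> c d | S | a | b S A2'; S' -> c | A4 | A2; A2' -> b d | c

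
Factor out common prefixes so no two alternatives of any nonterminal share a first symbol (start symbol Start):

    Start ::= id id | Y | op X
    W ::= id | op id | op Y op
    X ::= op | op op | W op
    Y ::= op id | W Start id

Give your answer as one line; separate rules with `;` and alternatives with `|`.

Start ::= id id | Y | op X; W ::= id | op W1; X ::= W op | op X1; Y ::= op id | W Start id; W1 ::= id | Y op; X1 ::= epsilon | op

W has alternatives sharing prefix 'op': factor to W → op W1 with W1 → id | Y op.
X has alternatives sharing prefix 'op': factor to X → op X1 with X1 → ε | op.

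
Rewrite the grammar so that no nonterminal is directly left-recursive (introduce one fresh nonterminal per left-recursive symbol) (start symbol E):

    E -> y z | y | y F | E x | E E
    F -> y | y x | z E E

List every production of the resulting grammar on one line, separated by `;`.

E -> y z E' | y E' | y F E'; F -> y | y x | z E E; E' -> x E' | E E' | ε

E is directly left-recursive.
For E: α = {x, E}, β = {y z, y, y F}. Rewrite as E → β E' and E' → α E' | ε.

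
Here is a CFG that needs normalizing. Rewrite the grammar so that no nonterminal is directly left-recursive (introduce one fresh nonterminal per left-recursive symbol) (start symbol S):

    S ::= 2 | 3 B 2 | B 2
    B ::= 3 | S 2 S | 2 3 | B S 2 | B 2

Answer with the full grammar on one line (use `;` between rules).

Directly left-recursive nonterminal: B.
For B: α = {S 2, 2}, β = {3, S 2 S, 2 3}. Rewrite as B → β B' and B' → α B' | ε.

S ::= 2 | 3 B 2 | B 2; B ::= 3 B' | S 2 S B' | 2 3 B'; B' ::= S 2 B' | 2 B' | ε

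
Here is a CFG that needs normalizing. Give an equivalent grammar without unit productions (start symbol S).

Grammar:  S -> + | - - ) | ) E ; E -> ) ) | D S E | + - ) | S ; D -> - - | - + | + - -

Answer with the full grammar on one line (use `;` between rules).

Unit pairs: E ⇒* {S}.
Replace each nonterminal's rules with the union of the non-unit rules of every nonterminal it unit-derives.

S -> + | - - ) | ) E; E -> ) ) | D S E | + - ) | + | - - ) | ) E; D -> - - | - + | + - -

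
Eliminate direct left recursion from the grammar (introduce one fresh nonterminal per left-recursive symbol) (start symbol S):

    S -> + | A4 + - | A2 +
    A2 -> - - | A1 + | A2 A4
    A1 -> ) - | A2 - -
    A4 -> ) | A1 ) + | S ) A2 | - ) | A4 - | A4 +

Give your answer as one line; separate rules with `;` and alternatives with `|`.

A2, A4 are directly left-recursive.
For A2: α = {A4}, β = {- -, A1 +}. Rewrite as A2 → β A2' and A2' → α A2' | ε.
For A4: α = {-, +}, β = {), A1 ) +, S ) A2, - )}. Rewrite as A4 → β A4' and A4' → α A4' | ε.

S -> + | A4 + - | A2 +; A2 -> - - A2' | A1 + A2'; A1 -> ) - | A2 - -; A4 -> ) A4' | A1 ) + A4' | S ) A2 A4' | - ) A4'; A2' -> A4 A2' | eps; A4' -> - A4' | + A4' | eps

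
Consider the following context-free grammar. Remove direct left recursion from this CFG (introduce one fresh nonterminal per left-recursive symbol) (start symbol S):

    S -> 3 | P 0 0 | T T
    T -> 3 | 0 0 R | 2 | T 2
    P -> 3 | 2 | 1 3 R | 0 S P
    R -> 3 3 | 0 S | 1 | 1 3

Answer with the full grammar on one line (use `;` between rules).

S -> 3 | P 0 0 | T T; T -> 3 T' | 0 0 R T' | 2 T'; P -> 3 | 2 | 1 3 R | 0 S P; R -> 3 3 | 0 S | 1 | 1 3; T' -> 2 T' | ε

T is directly left-recursive.
For T: α = {2}, β = {3, 0 0 R, 2}. Rewrite as T → β T' and T' → α T' | ε.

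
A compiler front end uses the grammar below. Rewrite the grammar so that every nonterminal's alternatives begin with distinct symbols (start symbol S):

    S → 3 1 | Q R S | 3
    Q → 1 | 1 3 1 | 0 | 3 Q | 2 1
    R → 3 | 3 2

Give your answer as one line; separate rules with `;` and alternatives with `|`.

S has alternatives sharing prefix '3': factor to S → 3 S' with S' → 1 | ε.
Q has alternatives sharing prefix '1': factor to Q → 1 Q' with Q' → ε | 3 1.
R has alternatives sharing prefix '3': factor to R → 3 R' with R' → ε | 2.

S → Q R S | 3 S'; Q → 0 | 3 Q | 2 1 | 1 Q'; R → 3 R'; S' → 1 | ε; Q' → ε | 3 1; R' → ε | 2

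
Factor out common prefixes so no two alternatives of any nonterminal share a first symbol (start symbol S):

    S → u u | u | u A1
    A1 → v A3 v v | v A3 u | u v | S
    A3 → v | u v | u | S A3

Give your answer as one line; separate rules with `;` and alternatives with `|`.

S has alternatives sharing prefix 'u': factor to S → u S' with S' → u | ε | A1.
A1 has alternatives sharing prefix 'v A3': factor to A1 → v A3 A1' with A1' → v v | u.
A3 has alternatives sharing prefix 'u': factor to A3 → u A3' with A3' → v | ε.

S → u S'; A1 → u v | S | v A3 A1'; A3 → v | S A3 | u A3'; S' → u | eps | A1; A1' → v v | u; A3' → v | eps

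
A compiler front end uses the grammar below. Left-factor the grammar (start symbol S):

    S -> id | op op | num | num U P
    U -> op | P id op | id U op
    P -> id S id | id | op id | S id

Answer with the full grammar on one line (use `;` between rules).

S -> id | op op | num S'; U -> op | P id op | id U op; P -> op id | S id | id P'; S' -> ε | U P; P' -> S id | ε

S has alternatives sharing prefix 'num': factor to S → num S' with S' → ε | U P.
P has alternatives sharing prefix 'id': factor to P → id P' with P' → S id | ε.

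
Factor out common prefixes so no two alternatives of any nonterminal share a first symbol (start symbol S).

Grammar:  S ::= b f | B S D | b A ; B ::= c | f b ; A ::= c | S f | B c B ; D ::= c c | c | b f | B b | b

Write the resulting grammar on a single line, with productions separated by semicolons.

S ::= B S D | b S'; B ::= c | f b; A ::= c | S f | B c B; D ::= B b | c D' | b D''; S' ::= f | A; D' ::= c | epsilon; D'' ::= f | epsilon

S has alternatives sharing prefix 'b': factor to S → b S' with S' → f | A.
D has alternatives sharing prefix 'c': factor to D → c D' with D' → c | ε.
D has alternatives sharing prefix 'b': factor to D → b D'' with D'' → f | ε.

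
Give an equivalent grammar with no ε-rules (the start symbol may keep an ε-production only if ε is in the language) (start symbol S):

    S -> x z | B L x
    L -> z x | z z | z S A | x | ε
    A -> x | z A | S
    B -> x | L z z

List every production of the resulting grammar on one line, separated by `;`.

The nullable symbols are {L}.
ε ∉ L(G), so no ε-production is kept.
Expand every rule over subsets of its nullable positions: S → B L x gives B L x | B x. B → L z z gives L z z | z z.

S -> x z | B L x | B x; L -> z x | z z | z S A | x; A -> x | z A | S; B -> x | L z z | z z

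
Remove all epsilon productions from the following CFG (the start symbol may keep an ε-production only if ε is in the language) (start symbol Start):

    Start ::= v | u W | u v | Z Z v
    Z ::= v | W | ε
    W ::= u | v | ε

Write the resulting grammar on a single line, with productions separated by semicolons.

Nullable set = {W, Z}.
ε ∉ L(G), so no ε-production is kept.
For each production, add variants omitting each subset of nullable occurrences: Start → u W gives u W | u. Start → Z Z v gives Z Z v | Z v.

Start ::= v | u W | u | u v | Z Z v | Z v; Z ::= v | W; W ::= u | v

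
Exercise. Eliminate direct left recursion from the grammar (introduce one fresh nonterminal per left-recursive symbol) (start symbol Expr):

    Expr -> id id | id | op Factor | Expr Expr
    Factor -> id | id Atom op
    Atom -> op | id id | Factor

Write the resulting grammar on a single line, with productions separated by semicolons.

Directly left-recursive nonterminal: Expr.
For Expr: α = {Expr}, β = {id id, id, op Factor}. Rewrite as Expr → β Expr1 and Expr1 → α Expr1 | ε.

Expr -> id id Expr1 | id Expr1 | op Factor Expr1; Factor -> id | id Atom op; Atom -> op | id id | Factor; Expr1 -> Expr Expr1 | ε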